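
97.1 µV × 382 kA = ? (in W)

97.1 × 10^-6 × 382 × 10^3 = 37092.2 × 10^-3 W

37.0922 W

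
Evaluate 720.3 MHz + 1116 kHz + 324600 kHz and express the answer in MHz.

1046.016 MHz

In MHz:
  720.3 MHz → 720.3
  1116 kHz = 1116 × 10⁻³ MHz = 1.116
  324600 kHz = 324600 × 10⁻³ MHz = 324.6
Sum: 720.3 + 1.116 + 324.6 = 1046.016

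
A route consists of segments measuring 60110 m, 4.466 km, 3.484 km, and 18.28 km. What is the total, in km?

In km:
  60110 m = 60110e-3 km = 60.11
  4.466 km → 4.466
  3.484 km → 3.484
  18.28 km → 18.28
Sum: 60.11 + 4.466 + 3.484 + 18.28 = 86.34

86.34 km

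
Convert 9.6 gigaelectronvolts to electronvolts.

9600000000 electronvolts

giga = 10^9, (no prefix) = 10^0; factor is 10^9.
9.6 × 10^9 = 9600000000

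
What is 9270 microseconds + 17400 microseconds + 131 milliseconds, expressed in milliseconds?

In milliseconds:
  9270 microseconds = 9270e-3 milliseconds = 9.27
  17400 microseconds = 17400e-3 milliseconds = 17.4
  131 milliseconds → 131
Sum: 9.27 + 17.4 + 131 = 157.67

157.67 milliseconds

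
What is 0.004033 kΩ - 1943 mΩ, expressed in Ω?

In Ω:
  0.004033 kΩ = 0.004033 × 10^3 Ω = 4.033
  1943 mΩ = 1943 × 10^-3 Ω = 1.943
Difference: 4.033 - 1.943 = 2.09

2.09 Ω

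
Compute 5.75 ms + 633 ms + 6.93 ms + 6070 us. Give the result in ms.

651.75 ms

In ms:
  5.75 ms → 5.75
  633 ms → 633
  6.93 ms → 6.93
  6070 us = 6070 × 10⁻³ ms = 6.07
Sum: 5.75 + 633 + 6.93 + 6.07 = 651.75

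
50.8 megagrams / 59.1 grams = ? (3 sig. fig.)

(50.8 × 10^6) / (59.1) = 0.8596 × 10^6

860000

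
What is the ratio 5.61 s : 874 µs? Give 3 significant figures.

(5.61) / (874 × 10⁻⁶) = 0.006419 × 10⁶

6420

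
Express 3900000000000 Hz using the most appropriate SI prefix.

3.9 THz

= 3.9 × 10^12 Hz; 10^12 is tera.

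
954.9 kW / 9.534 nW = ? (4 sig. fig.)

(954.9 × 10³) / (9.534 × 10⁻⁹) = 100.16 × 10¹²

100200000000000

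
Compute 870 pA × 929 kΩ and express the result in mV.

0.80823 mV

870 × 10⁻¹² × 929 × 10³ = 808230 × 10⁻⁹ V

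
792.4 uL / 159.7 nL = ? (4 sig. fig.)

4962

(792.4 × 10^-6) / (159.7 × 10^-9) = 4.9618 × 10^3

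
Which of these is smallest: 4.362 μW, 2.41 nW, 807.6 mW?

4.362 μW = 0.000004362 W
2.41 nW = 0.00000000241 W
807.6 mW = 0.8076 W

2.41 nW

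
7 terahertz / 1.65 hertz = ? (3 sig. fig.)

(7 × 10¹²) / (1.65) = 4.242 × 10¹²

4240000000000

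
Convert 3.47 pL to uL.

pico = 10⁻¹², micro = 10⁻⁶; factor is 10⁻⁶.
3.47 × 10⁻⁶ = 0.00000347

0.00000347 uL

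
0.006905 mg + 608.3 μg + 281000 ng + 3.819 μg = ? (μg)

900.024 μg

In μg:
  0.006905 mg = 0.006905 × 10^3 μg = 6.905
  608.3 μg → 608.3
  281000 ng = 281000 × 10^-3 μg = 281
  3.819 μg → 3.819
Sum: 6.905 + 608.3 + 281 + 3.819 = 900.024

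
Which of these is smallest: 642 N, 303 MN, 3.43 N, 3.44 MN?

3.43 N

642 N = 642 N
303 MN = 303000000 N
3.43 N = 3.43 N
3.44 MN = 3440000 N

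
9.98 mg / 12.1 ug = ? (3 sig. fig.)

(9.98e-3) / (12.1e-6) = 0.8248e3

825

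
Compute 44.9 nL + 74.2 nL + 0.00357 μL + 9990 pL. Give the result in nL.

In nL:
  44.9 nL → 44.9
  74.2 nL → 74.2
  0.00357 μL = 0.00357 × 10³ nL = 3.57
  9990 pL = 9990 × 10⁻³ nL = 9.99
Sum: 44.9 + 74.2 + 3.57 + 9.99 = 132.66

132.66 nL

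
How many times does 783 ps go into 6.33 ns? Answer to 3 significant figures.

8.08

(6.33e-9) / (783e-12) = 0.008084e3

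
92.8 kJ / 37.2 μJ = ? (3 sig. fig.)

2490000000

(92.8e3) / (37.2e-6) = 2.495e9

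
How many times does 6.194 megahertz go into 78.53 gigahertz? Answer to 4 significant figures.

12680

(78.53e9) / (6.194e6) = 12.678e3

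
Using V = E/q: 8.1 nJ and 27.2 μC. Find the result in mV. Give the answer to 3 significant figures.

(8.1e-9) / (27.2e-6) = 0.29779e-3 V

0.298 mV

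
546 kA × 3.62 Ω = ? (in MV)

1.97652 MV

546 × 10³ × 3.62 = 1976.52 × 10³ V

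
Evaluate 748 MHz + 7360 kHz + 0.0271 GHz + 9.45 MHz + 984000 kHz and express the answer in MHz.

In MHz:
  748 MHz → 748
  7360 kHz = 7360 × 10^-3 MHz = 7.36
  0.0271 GHz = 0.0271 × 10^3 MHz = 27.1
  9.45 MHz → 9.45
  984000 kHz = 984000 × 10^-3 MHz = 984
Sum: 748 + 7.36 + 27.1 + 9.45 + 984 = 1775.91

1775.91 MHz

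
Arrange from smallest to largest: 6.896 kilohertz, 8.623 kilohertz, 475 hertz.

475 hertz < 6.896 kilohertz < 8.623 kilohertz

6.896 kilohertz = 6896 hertz
8.623 kilohertz = 8623 hertz
475 hertz = 475 hertz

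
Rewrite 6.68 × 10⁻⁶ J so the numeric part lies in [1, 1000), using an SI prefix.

= 6.68 × 10⁻⁶ J; 10⁻⁶ is micro.

6.68 μJ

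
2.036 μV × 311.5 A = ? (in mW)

2.036 × 10^-6 × 311.5 = 634.214 × 10^-6 W

0.634214 mW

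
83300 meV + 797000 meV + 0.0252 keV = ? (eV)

In eV:
  83300 meV = 83300e-3 eV = 83.3
  797000 meV = 797000e-3 eV = 797
  0.0252 keV = 0.0252e3 eV = 25.2
Sum: 83.3 + 797 + 25.2 = 905.5

905.5 eV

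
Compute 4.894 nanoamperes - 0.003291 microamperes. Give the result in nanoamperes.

In nanoamperes:
  4.894 nanoamperes → 4.894
  0.003291 microamperes = 0.003291 × 10^3 nanoamperes = 3.291
Difference: 4.894 - 3.291 = 1.603

1.603 nanoamperes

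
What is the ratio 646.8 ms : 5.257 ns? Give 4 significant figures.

123000000

(646.8e-3) / (5.257e-9) = 123.04e6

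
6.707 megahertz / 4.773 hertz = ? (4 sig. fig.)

(6.707 × 10^6) / (4.773) = 1.4052 × 10^6

1405000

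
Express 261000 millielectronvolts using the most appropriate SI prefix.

= 261 electronvolts; mantissa already in [1, 1000).

261 electronvolts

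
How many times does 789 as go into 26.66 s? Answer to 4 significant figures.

(26.66) / (789 × 10⁻¹⁸) = 0.03379 × 10¹⁸

33790000000000000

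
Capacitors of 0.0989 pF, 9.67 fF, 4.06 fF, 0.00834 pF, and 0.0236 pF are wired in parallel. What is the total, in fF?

In fF:
  0.0989 pF = 0.0989 × 10^3 fF = 98.9
  9.67 fF → 9.67
  4.06 fF → 4.06
  0.00834 pF = 0.00834 × 10^3 fF = 8.34
  0.0236 pF = 0.0236 × 10^3 fF = 23.6
Sum: 98.9 + 9.67 + 4.06 + 8.34 + 23.6 = 144.57

144.57 fF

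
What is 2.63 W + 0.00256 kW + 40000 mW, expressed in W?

In W:
  2.63 W → 2.63
  0.00256 kW = 0.00256 × 10^3 W = 2.56
  40000 mW = 40000 × 10^-3 W = 40
Sum: 2.63 + 2.56 + 40 = 45.19

45.19 W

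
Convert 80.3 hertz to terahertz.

(no prefix) = 1e0, tera = 1e12; factor is 1e-12.
80.3 × 1e-12 = 0.0000000000803

0.0000000000803 terahertz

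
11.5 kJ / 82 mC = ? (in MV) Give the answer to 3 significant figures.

0.140 MV

(11.5 × 10³) / (82 × 10⁻³) = 0.14024 × 10⁶ V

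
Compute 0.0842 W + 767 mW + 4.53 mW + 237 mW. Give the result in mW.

1092.73 mW

In mW:
  0.0842 W = 0.0842 × 10³ mW = 84.2
  767 mW → 767
  4.53 mW → 4.53
  237 mW → 237
Sum: 84.2 + 767 + 4.53 + 237 = 1092.73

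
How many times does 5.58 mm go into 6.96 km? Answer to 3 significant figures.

(6.96 × 10³) / (5.58 × 10⁻³) = 1.247 × 10⁶

1250000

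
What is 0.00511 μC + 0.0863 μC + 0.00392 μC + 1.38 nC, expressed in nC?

96.71 nC

In nC:
  0.00511 μC = 0.00511e3 nC = 5.11
  0.0863 μC = 0.0863e3 nC = 86.3
  0.00392 μC = 0.00392e3 nC = 3.92
  1.38 nC → 1.38
Sum: 5.11 + 86.3 + 3.92 + 1.38 = 96.71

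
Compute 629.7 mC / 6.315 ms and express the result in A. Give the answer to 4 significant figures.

99.71 A

(629.7 × 10⁻³) / (6.315 × 10⁻³) = 99.715 A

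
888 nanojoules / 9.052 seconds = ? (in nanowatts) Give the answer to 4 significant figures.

98.10 nanowatts

(888 × 10⁻⁹) / (9.052) = 98.0999 × 10⁻⁹ W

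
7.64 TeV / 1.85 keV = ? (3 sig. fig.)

4130000000

(7.64e12) / (1.85e3) = 4.13e9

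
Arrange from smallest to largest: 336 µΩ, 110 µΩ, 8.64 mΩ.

336 µΩ = 0.000336 Ω
110 µΩ = 0.00011 Ω
8.64 mΩ = 0.00864 Ω

110 µΩ < 336 µΩ < 8.64 mΩ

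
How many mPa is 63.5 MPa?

63500000000 mPa

mega = 10^6, milli = 10^-3; factor is 10^9.
63.5 × 10^9 = 63500000000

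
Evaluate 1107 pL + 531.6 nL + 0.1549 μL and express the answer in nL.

In nL:
  1107 pL = 1107 × 10^-3 nL = 1.107
  531.6 nL → 531.6
  0.1549 μL = 0.1549 × 10^3 nL = 154.9
Sum: 1.107 + 531.6 + 154.9 = 687.607

687.607 nL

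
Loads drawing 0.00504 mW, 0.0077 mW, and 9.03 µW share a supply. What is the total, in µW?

21.77 µW

In µW:
  0.00504 mW = 0.00504 × 10³ µW = 5.04
  0.0077 mW = 0.0077 × 10³ µW = 7.7
  9.03 µW → 9.03
Sum: 5.04 + 7.7 + 9.03 = 21.77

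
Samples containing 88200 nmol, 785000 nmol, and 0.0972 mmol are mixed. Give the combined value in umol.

In umol:
  88200 nmol = 88200 × 10^-3 umol = 88.2
  785000 nmol = 785000 × 10^-3 umol = 785
  0.0972 mmol = 0.0972 × 10^3 umol = 97.2
Sum: 88.2 + 785 + 97.2 = 970.4

970.4 umol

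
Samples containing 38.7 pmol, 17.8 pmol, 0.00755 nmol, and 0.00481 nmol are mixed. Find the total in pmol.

In pmol:
  38.7 pmol → 38.7
  17.8 pmol → 17.8
  0.00755 nmol = 0.00755e3 pmol = 7.55
  0.00481 nmol = 0.00481e3 pmol = 4.81
Sum: 38.7 + 17.8 + 7.55 + 4.81 = 68.86

68.86 pmol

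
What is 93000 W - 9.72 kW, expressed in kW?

In kW:
  93000 W = 93000 × 10⁻³ kW = 93
  9.72 kW → 9.72
Difference: 93 - 9.72 = 83.28

83.28 kW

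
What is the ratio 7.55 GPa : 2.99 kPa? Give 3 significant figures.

(7.55 × 10⁹) / (2.99 × 10³) = 2.525 × 10⁶

2530000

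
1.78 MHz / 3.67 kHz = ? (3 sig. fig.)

(1.78e6) / (3.67e3) = 0.485e3

485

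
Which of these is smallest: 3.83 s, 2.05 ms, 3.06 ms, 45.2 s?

2.05 ms

3.83 s = 3.83 s
2.05 ms = 0.00205 s
3.06 ms = 0.00306 s
45.2 s = 45.2 s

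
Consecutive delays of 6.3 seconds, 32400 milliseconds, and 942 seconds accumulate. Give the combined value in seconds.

In seconds:
  6.3 seconds → 6.3
  32400 milliseconds = 32400 × 10⁻³ seconds = 32.4
  942 seconds → 942
Sum: 6.3 + 32.4 + 942 = 980.7

980.7 seconds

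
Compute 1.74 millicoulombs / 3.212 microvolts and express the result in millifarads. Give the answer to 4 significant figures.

541700 millifarads

(1.74 × 10^-3) / (3.212 × 10^-6) = 0.541719 × 10^3 F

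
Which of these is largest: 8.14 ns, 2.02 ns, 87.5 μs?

87.5 μs

8.14 ns = 0.00000000814 s
2.02 ns = 0.00000000202 s
87.5 μs = 0.0000875 s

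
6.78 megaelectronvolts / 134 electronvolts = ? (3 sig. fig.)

(6.78 × 10^6) / (134) = 0.0506 × 10^6

50600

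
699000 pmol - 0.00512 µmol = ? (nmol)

693.88 nmol

In nmol:
  699000 pmol = 699000 × 10⁻³ nmol = 699
  0.00512 µmol = 0.00512 × 10³ nmol = 5.12
Difference: 699 - 5.12 = 693.88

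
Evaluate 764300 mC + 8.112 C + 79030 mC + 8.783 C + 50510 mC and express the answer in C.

In C:
  764300 mC = 764300 × 10^-3 C = 764.3
  8.112 C → 8.112
  79030 mC = 79030 × 10^-3 C = 79.03
  8.783 C → 8.783
  50510 mC = 50510 × 10^-3 C = 50.51
Sum: 764.3 + 8.112 + 79.03 + 8.783 + 50.51 = 910.735

910.735 C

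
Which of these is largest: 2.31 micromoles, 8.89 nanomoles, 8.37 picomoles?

2.31 micromoles

2.31 micromoles = 0.00000231 moles
8.89 nanomoles = 0.00000000889 moles
8.37 picomoles = 0.00000000000837 moles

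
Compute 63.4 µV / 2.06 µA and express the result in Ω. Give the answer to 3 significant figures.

30.8 Ω

(63.4 × 10^-6) / (2.06 × 10^-6) = 30.777 Ω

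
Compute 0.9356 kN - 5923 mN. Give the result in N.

929.677 N

In N:
  0.9356 kN = 0.9356e3 N = 935.6
  5923 mN = 5923e-3 N = 5.923
Difference: 935.6 - 5.923 = 929.677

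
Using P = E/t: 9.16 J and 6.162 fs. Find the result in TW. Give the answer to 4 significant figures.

(9.16) / (6.162 × 10⁻¹⁵) = 1.48653 × 10¹⁵ W

1487 TW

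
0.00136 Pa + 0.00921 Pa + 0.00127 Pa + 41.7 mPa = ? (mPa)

In mPa:
  0.00136 Pa = 0.00136e3 mPa = 1.36
  0.00921 Pa = 0.00921e3 mPa = 9.21
  0.00127 Pa = 0.00127e3 mPa = 1.27
  41.7 mPa → 41.7
Sum: 1.36 + 9.21 + 1.27 + 41.7 = 53.54

53.54 mPa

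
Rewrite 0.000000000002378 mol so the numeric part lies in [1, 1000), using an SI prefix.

2.378 pmol

= 2.378 × 10⁻¹² mol; 10⁻¹² is pico.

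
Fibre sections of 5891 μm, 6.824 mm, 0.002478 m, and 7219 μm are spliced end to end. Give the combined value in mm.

22.412 mm

In mm:
  5891 μm = 5891e-3 mm = 5.891
  6.824 mm → 6.824
  0.002478 m = 0.002478e3 mm = 2.478
  7219 μm = 7219e-3 mm = 7.219
Sum: 5.891 + 6.824 + 2.478 + 7.219 = 22.412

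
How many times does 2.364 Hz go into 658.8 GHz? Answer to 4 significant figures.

278700000000

(658.8 × 10^9) / (2.364) = 278.68 × 10^9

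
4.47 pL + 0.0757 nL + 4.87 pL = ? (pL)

85.04 pL

In pL:
  4.47 pL → 4.47
  0.0757 nL = 0.0757 × 10^3 pL = 75.7
  4.87 pL → 4.87
Sum: 4.47 + 75.7 + 4.87 = 85.04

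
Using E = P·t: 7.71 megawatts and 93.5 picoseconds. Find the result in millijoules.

0.720885 millijoules

7.71 × 10^6 × 93.5 × 10^-12 = 720.885 × 10^-6 J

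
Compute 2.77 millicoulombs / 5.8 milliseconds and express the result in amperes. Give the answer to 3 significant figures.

(2.77 × 10⁻³) / (5.8 × 10⁻³) = 0.47759 A

0.478 amperes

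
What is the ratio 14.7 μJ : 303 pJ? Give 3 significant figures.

48500

(14.7 × 10^-6) / (303 × 10^-12) = 0.04851 × 10^6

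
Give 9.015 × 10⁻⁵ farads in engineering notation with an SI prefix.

90.15 microfarads

= 90.15 × 10⁻⁶ farads; 10⁻⁶ is micro.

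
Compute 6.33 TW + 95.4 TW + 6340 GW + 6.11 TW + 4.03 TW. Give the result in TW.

118.21 TW

In TW:
  6.33 TW → 6.33
  95.4 TW → 95.4
  6340 GW = 6340e-3 TW = 6.34
  6.11 TW → 6.11
  4.03 TW → 4.03
Sum: 6.33 + 95.4 + 6.34 + 6.11 + 4.03 = 118.21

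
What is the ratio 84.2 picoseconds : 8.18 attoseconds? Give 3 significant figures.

(84.2e-12) / (8.18e-18) = 10.29e6

10300000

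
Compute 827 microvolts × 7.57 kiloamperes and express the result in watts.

6.26039 watts

827 × 10⁻⁶ × 7.57 × 10³ = 6260.39 × 10⁻³ W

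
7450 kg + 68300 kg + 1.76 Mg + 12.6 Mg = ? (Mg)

In Mg:
  7450 kg = 7450 × 10⁻³ Mg = 7.45
  68300 kg = 68300 × 10⁻³ Mg = 68.3
  1.76 Mg → 1.76
  12.6 Mg → 12.6
Sum: 7.45 + 68.3 + 1.76 + 12.6 = 90.11

90.11 Mg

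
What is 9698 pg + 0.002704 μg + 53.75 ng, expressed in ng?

In ng:
  9698 pg = 9698 × 10⁻³ ng = 9.698
  0.002704 μg = 0.002704 × 10³ ng = 2.704
  53.75 ng → 53.75
Sum: 9.698 + 2.704 + 53.75 = 66.152

66.152 ng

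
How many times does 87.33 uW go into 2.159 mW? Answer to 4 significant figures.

24.72

(2.159e-3) / (87.33e-6) = 0.024722e3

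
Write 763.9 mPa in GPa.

0.0000000007639 GPa

milli = 10⁻³, giga = 10⁹; factor is 10⁻¹².
763.9 × 10⁻¹² = 0.0000000007639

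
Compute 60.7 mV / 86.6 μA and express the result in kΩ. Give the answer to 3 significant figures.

(60.7e-3) / (86.6e-6) = 0.70092e3 Ω

0.701 kΩ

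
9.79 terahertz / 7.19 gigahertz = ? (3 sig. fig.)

1360

(9.79 × 10¹²) / (7.19 × 10⁹) = 1.362 × 10³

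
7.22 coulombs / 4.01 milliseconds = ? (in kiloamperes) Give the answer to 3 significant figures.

1.80 kiloamperes

(7.22) / (4.01e-3) = 1.8005e3 A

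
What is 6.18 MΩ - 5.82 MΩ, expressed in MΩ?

0.36 MΩ

In MΩ:
  6.18 MΩ → 6.18
  5.82 MΩ → 5.82
Difference: 6.18 - 5.82 = 0.36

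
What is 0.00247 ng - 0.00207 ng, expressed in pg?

0.4 pg

In pg:
  0.00247 ng = 0.00247 × 10³ pg = 2.47
  0.00207 ng = 0.00207 × 10³ pg = 2.07
Difference: 2.47 - 2.07 = 0.4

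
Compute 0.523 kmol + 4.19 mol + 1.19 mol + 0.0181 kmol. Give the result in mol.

546.48 mol

In mol:
  0.523 kmol = 0.523 × 10^3 mol = 523
  4.19 mol → 4.19
  1.19 mol → 1.19
  0.0181 kmol = 0.0181 × 10^3 mol = 18.1
Sum: 523 + 4.19 + 1.19 + 18.1 = 546.48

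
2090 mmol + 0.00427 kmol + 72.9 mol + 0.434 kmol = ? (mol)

In mol:
  2090 mmol = 2090 × 10^-3 mol = 2.09
  0.00427 kmol = 0.00427 × 10^3 mol = 4.27
  72.9 mol → 72.9
  0.434 kmol = 0.434 × 10^3 mol = 434
Sum: 2.09 + 4.27 + 72.9 + 434 = 513.26

513.26 mol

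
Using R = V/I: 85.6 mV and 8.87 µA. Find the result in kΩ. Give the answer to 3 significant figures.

9.65 kΩ

(85.6 × 10⁻³) / (8.87 × 10⁻⁶) = 9.6505 × 10³ Ω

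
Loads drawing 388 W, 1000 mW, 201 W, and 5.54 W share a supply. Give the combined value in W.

In W:
  388 W → 388
  1000 mW = 1000e-3 W = 1
  201 W → 201
  5.54 W → 5.54
Sum: 388 + 1 + 201 + 5.54 = 595.54

595.54 W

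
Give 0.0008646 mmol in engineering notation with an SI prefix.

= 864.6 × 10⁻⁹ mol; 10⁻⁹ is nano.

864.6 nmol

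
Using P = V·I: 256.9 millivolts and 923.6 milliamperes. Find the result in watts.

256.9 × 10⁻³ × 923.6 × 10⁻³ = 237272.84 × 10⁻⁶ W

0.23727284 watts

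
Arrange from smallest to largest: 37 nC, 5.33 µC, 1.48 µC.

37 nC = 0.000000037 C
5.33 µC = 0.00000533 C
1.48 µC = 0.00000148 C

37 nC < 1.48 µC < 5.33 µC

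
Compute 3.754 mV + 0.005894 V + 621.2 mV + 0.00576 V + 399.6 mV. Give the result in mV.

1036.208 mV

In mV:
  3.754 mV → 3.754
  0.005894 V = 0.005894 × 10³ mV = 5.894
  621.2 mV → 621.2
  0.00576 V = 0.00576 × 10³ mV = 5.76
  399.6 mV → 399.6
Sum: 3.754 + 5.894 + 621.2 + 5.76 + 399.6 = 1036.208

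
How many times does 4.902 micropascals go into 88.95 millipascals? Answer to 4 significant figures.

18150

(88.95 × 10^-3) / (4.902 × 10^-6) = 18.146 × 10^3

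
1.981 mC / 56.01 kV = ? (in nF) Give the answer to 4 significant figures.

(1.981 × 10^-3) / (56.01 × 10^3) = 0.0353687 × 10^-6 F

35.37 nF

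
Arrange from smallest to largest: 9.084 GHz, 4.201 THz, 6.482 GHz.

6.482 GHz < 9.084 GHz < 4.201 THz

9.084 GHz = 9084000000 Hz
4.201 THz = 4201000000000 Hz
6.482 GHz = 6482000000 Hz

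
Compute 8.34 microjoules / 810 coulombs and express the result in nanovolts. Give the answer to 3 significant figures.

(8.34 × 10^-6) / (810) = 0.010296 × 10^-6 V

10.3 nanovolts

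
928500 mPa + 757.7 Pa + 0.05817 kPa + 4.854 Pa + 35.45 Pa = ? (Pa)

In Pa:
  928500 mPa = 928500 × 10⁻³ Pa = 928.5
  757.7 Pa → 757.7
  0.05817 kPa = 0.05817 × 10³ Pa = 58.17
  4.854 Pa → 4.854
  35.45 Pa → 35.45
Sum: 928.5 + 757.7 + 58.17 + 4.854 + 35.45 = 1784.674

1784.674 Pa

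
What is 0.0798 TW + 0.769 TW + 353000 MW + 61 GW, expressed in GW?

In GW:
  0.0798 TW = 0.0798 × 10³ GW = 79.8
  0.769 TW = 0.769 × 10³ GW = 769
  353000 MW = 353000 × 10⁻³ GW = 353
  61 GW → 61
Sum: 79.8 + 769 + 353 + 61 = 1262.8

1262.8 GW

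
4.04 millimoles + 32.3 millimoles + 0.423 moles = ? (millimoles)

In millimoles:
  4.04 millimoles → 4.04
  32.3 millimoles → 32.3
  0.423 moles = 0.423 × 10^3 millimoles = 423
Sum: 4.04 + 32.3 + 423 = 459.34

459.34 millimoles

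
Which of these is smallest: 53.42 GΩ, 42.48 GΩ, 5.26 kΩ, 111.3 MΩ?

5.26 kΩ

53.42 GΩ = 53420000000 Ω
42.48 GΩ = 42480000000 Ω
5.26 kΩ = 5260 Ω
111.3 MΩ = 111300000 Ω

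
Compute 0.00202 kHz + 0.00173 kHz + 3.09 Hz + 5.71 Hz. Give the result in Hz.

12.55 Hz

In Hz:
  0.00202 kHz = 0.00202e3 Hz = 2.02
  0.00173 kHz = 0.00173e3 Hz = 1.73
  3.09 Hz → 3.09
  5.71 Hz → 5.71
Sum: 2.02 + 1.73 + 3.09 + 5.71 = 12.55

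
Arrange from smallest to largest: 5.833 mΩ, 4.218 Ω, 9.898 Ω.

5.833 mΩ < 4.218 Ω < 9.898 Ω

5.833 mΩ = 0.005833 Ω
4.218 Ω = 4.218 Ω
9.898 Ω = 9.898 Ω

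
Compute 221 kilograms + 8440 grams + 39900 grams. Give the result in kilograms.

In kilograms:
  221 kilograms → 221
  8440 grams = 8440e-3 kilograms = 8.44
  39900 grams = 39900e-3 kilograms = 39.9
Sum: 221 + 8.44 + 39.9 = 269.34

269.34 kilograms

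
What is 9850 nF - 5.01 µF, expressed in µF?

In µF:
  9850 nF = 9850e-3 µF = 9.85
  5.01 µF → 5.01
Difference: 9.85 - 5.01 = 4.84

4.84 µF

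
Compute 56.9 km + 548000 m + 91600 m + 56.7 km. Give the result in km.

753.2 km

In km:
  56.9 km → 56.9
  548000 m = 548000 × 10⁻³ km = 548
  91600 m = 91600 × 10⁻³ km = 91.6
  56.7 km → 56.7
Sum: 56.9 + 548 + 91.6 + 56.7 = 753.2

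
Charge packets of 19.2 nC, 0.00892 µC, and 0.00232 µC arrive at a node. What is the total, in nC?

30.44 nC

In nC:
  19.2 nC → 19.2
  0.00892 µC = 0.00892 × 10^3 nC = 8.92
  0.00232 µC = 0.00232 × 10^3 nC = 2.32
Sum: 19.2 + 8.92 + 2.32 = 30.44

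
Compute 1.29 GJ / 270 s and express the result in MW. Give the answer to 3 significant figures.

(1.29e9) / (270) = 0.0047778e9 W

4.78 MW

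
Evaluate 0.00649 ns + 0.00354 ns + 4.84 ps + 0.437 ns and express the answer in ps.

In ps:
  0.00649 ns = 0.00649e3 ps = 6.49
  0.00354 ns = 0.00354e3 ps = 3.54
  4.84 ps → 4.84
  0.437 ns = 0.437e3 ps = 437
Sum: 6.49 + 3.54 + 4.84 + 437 = 451.87

451.87 ps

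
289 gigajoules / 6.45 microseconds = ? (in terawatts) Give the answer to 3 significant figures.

44800 terawatts

(289e9) / (6.45e-6) = 44.806e15 W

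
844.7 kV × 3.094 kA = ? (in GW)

844.7e3 × 3.094e3 = 2613.5018e6 W

2.6135018 GW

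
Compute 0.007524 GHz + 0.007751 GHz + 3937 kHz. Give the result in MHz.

In MHz:
  0.007524 GHz = 0.007524 × 10^3 MHz = 7.524
  0.007751 GHz = 0.007751 × 10^3 MHz = 7.751
  3937 kHz = 3937 × 10^-3 MHz = 3.937
Sum: 7.524 + 7.751 + 3.937 = 19.212

19.212 MHz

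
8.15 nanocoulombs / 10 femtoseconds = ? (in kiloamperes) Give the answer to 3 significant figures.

815 kiloamperes

(8.15 × 10⁻⁹) / (10 × 10⁻¹⁵) = 0.815 × 10⁶ A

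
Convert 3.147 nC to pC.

nano = 1e-9, pico = 1e-12; factor is 1e3.
3.147 × 1e3 = 3147

3147 pC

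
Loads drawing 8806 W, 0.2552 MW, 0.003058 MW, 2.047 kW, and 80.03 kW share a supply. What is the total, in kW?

In kW:
  8806 W = 8806e-3 kW = 8.806
  0.2552 MW = 0.2552e3 kW = 255.2
  0.003058 MW = 0.003058e3 kW = 3.058
  2.047 kW → 2.047
  80.03 kW → 80.03
Sum: 8.806 + 255.2 + 3.058 + 2.047 + 80.03 = 349.141

349.141 kW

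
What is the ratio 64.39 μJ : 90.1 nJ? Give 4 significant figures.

714.7

(64.39 × 10^-6) / (90.1 × 10^-9) = 0.71465 × 10^3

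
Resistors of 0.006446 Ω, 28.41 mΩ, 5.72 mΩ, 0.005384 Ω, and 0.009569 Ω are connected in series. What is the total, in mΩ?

In mΩ:
  0.006446 Ω = 0.006446e3 mΩ = 6.446
  28.41 mΩ → 28.41
  5.72 mΩ → 5.72
  0.005384 Ω = 0.005384e3 mΩ = 5.384
  0.009569 Ω = 0.009569e3 mΩ = 9.569
Sum: 6.446 + 28.41 + 5.72 + 5.384 + 9.569 = 55.529

55.529 mΩ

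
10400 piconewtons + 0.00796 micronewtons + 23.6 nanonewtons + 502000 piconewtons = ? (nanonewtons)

543.96 nanonewtons

In nanonewtons:
  10400 piconewtons = 10400 × 10^-3 nanonewtons = 10.4
  0.00796 micronewtons = 0.00796 × 10^3 nanonewtons = 7.96
  23.6 nanonewtons → 23.6
  502000 piconewtons = 502000 × 10^-3 nanonewtons = 502
Sum: 10.4 + 7.96 + 23.6 + 502 = 543.96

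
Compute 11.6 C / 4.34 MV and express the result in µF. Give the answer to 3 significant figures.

(11.6) / (4.34 × 10⁶) = 2.6728 × 10⁻⁶ F

2.67 µF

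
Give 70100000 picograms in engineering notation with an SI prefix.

70.1 micrograms

= 70.1 × 10^-6 grams; 10^-6 is micro.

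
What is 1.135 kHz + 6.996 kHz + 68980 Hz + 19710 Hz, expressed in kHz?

96.821 kHz

In kHz:
  1.135 kHz → 1.135
  6.996 kHz → 6.996
  68980 Hz = 68980 × 10^-3 kHz = 68.98
  19710 Hz = 19710 × 10^-3 kHz = 19.71
Sum: 1.135 + 6.996 + 68.98 + 19.71 = 96.821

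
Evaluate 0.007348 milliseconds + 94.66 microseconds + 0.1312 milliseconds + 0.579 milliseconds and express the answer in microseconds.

812.208 microseconds

In microseconds:
  0.007348 milliseconds = 0.007348 × 10³ microseconds = 7.348
  94.66 microseconds → 94.66
  0.1312 milliseconds = 0.1312 × 10³ microseconds = 131.2
  0.579 milliseconds = 0.579 × 10³ microseconds = 579
Sum: 7.348 + 94.66 + 131.2 + 579 = 812.208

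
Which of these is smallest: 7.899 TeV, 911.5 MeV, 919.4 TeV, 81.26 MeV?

7.899 TeV = 7899000000000 eV
911.5 MeV = 911500000 eV
919.4 TeV = 919400000000000 eV
81.26 MeV = 81260000 eV

81.26 MeV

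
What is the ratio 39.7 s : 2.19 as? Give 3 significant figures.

(39.7) / (2.19 × 10⁻¹⁸) = 18.13 × 10¹⁸

18100000000000000000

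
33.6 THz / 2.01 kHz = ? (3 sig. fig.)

(33.6 × 10^12) / (2.01 × 10^3) = 16.72 × 10^9

16700000000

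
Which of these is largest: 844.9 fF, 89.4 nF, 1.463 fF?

844.9 fF = 0.0000000000008449 F
89.4 nF = 0.0000000894 F
1.463 fF = 0.000000000000001463 F

89.4 nF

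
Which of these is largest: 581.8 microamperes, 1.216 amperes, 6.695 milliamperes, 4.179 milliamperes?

1.216 amperes

581.8 microamperes = 0.0005818 amperes
1.216 amperes = 1.216 amperes
6.695 milliamperes = 0.006695 amperes
4.179 milliamperes = 0.004179 amperes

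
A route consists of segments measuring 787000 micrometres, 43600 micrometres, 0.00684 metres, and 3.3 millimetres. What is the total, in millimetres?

840.74 millimetres

In millimetres:
  787000 micrometres = 787000 × 10^-3 millimetres = 787
  43600 micrometres = 43600 × 10^-3 millimetres = 43.6
  0.00684 metres = 0.00684 × 10^3 millimetres = 6.84
  3.3 millimetres → 3.3
Sum: 787 + 43.6 + 6.84 + 3.3 = 840.74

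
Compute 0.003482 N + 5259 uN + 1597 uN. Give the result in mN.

In mN:
  0.003482 N = 0.003482 × 10³ mN = 3.482
  5259 uN = 5259 × 10⁻³ mN = 5.259
  1597 uN = 1597 × 10⁻³ mN = 1.597
Sum: 3.482 + 5.259 + 1.597 = 10.338

10.338 mN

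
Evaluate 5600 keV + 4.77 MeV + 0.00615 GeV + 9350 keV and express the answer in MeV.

25.87 MeV

In MeV:
  5600 keV = 5600 × 10⁻³ MeV = 5.6
  4.77 MeV → 4.77
  0.00615 GeV = 0.00615 × 10³ MeV = 6.15
  9350 keV = 9350 × 10⁻³ MeV = 9.35
Sum: 5.6 + 4.77 + 6.15 + 9.35 = 25.87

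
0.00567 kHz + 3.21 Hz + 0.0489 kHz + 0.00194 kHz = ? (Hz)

In Hz:
  0.00567 kHz = 0.00567 × 10³ Hz = 5.67
  3.21 Hz → 3.21
  0.0489 kHz = 0.0489 × 10³ Hz = 48.9
  0.00194 kHz = 0.00194 × 10³ Hz = 1.94
Sum: 5.67 + 3.21 + 48.9 + 1.94 = 59.72

59.72 Hz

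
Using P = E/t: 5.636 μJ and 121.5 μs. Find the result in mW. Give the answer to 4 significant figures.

46.39 mW

(5.636e-6) / (121.5e-6) = 0.0463868 W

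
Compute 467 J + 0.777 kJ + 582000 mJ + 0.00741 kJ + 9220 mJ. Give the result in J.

1842.63 J

In J:
  467 J → 467
  0.777 kJ = 0.777 × 10³ J = 777
  582000 mJ = 582000 × 10⁻³ J = 582
  0.00741 kJ = 0.00741 × 10³ J = 7.41
  9220 mJ = 9220 × 10⁻³ J = 9.22
Sum: 467 + 777 + 582 + 7.41 + 9.22 = 1842.63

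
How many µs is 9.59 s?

(no prefix) = 1e0, micro = 1e-6; factor is 1e6.
9.59 × 1e6 = 9590000

9590000 µs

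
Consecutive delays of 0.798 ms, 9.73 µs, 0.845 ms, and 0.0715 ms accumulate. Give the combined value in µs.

1724.23 µs

In µs:
  0.798 ms = 0.798e3 µs = 798
  9.73 µs → 9.73
  0.845 ms = 0.845e3 µs = 845
  0.0715 ms = 0.0715e3 µs = 71.5
Sum: 798 + 9.73 + 845 + 71.5 = 1724.23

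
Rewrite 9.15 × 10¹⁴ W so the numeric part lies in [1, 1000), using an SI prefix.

= 915 × 10¹² W; 10¹² is tera.

915 TW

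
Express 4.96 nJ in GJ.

0.00000000000000000496 GJ

nano = 1e-9, giga = 1e9; factor is 1e-18.
4.96 × 1e-18 = 0.00000000000000000496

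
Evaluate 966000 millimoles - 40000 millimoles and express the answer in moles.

In moles:
  966000 millimoles = 966000 × 10^-3 moles = 966
  40000 millimoles = 40000 × 10^-3 moles = 40
Difference: 966 - 40 = 926

926 moles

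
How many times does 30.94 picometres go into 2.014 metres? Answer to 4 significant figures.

65090000000

(2.014) / (30.94 × 10⁻¹²) = 0.065094 × 10¹²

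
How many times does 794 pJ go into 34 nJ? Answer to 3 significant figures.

42.8

(34 × 10^-9) / (794 × 10^-12) = 0.04282 × 10^3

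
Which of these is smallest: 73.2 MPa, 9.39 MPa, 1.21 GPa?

73.2 MPa = 73200000 Pa
9.39 MPa = 9390000 Pa
1.21 GPa = 1210000000 Pa

9.39 MPa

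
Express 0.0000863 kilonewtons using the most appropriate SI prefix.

86.3 millinewtons

= 86.3 × 10⁻³ newtons; 10⁻³ is milli.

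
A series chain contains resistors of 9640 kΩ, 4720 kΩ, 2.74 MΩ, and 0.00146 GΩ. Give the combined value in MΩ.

18.56 MΩ

In MΩ:
  9640 kΩ = 9640e-3 MΩ = 9.64
  4720 kΩ = 4720e-3 MΩ = 4.72
  2.74 MΩ → 2.74
  0.00146 GΩ = 0.00146e3 MΩ = 1.46
Sum: 9.64 + 4.72 + 2.74 + 1.46 = 18.56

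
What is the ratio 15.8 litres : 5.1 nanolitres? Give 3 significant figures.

(15.8) / (5.1 × 10^-9) = 3.098 × 10^9

3100000000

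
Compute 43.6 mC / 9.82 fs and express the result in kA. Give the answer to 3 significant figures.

4440000000 kA

(43.6e-3) / (9.82e-15) = 4.4399e12 A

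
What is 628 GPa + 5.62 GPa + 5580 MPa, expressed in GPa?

In GPa:
  628 GPa → 628
  5.62 GPa → 5.62
  5580 MPa = 5580 × 10^-3 GPa = 5.58
Sum: 628 + 5.62 + 5.58 = 639.2

639.2 GPa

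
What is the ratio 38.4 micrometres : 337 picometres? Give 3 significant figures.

114000

(38.4 × 10⁻⁶) / (337 × 10⁻¹²) = 0.1139 × 10⁶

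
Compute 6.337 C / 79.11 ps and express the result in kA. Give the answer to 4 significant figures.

80100000 kA

(6.337) / (79.11 × 10^-12) = 0.0801037 × 10^12 A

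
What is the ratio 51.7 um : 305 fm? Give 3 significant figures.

(51.7 × 10^-6) / (305 × 10^-15) = 0.1695 × 10^9

170000000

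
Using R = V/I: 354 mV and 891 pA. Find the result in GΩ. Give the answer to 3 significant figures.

(354e-3) / (891e-12) = 0.39731e9 Ω

0.397 GΩ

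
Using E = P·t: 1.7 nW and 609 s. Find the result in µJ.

1.7e-9 × 609 = 1035.3e-9 J

1.0353 µJ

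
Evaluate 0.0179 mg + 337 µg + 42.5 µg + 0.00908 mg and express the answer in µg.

In µg:
  0.0179 mg = 0.0179 × 10³ µg = 17.9
  337 µg → 337
  42.5 µg → 42.5
  0.00908 mg = 0.00908 × 10³ µg = 9.08
Sum: 17.9 + 337 + 42.5 + 9.08 = 406.48

406.48 µg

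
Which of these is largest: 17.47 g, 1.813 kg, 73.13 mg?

1.813 kg

17.47 g = 17.47 g
1.813 kg = 1813 g
73.13 mg = 0.07313 g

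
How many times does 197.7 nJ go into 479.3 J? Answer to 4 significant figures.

2424000000

(479.3) / (197.7 × 10^-9) = 2.4244 × 10^9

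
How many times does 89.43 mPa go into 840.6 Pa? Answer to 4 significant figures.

(840.6) / (89.43e-3) = 9.3995e3

9400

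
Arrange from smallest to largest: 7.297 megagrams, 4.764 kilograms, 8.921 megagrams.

4.764 kilograms < 7.297 megagrams < 8.921 megagrams

7.297 megagrams = 7297000 grams
4.764 kilograms = 4764 grams
8.921 megagrams = 8921000 grams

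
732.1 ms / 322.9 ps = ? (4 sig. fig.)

(732.1e-3) / (322.9e-12) = 2.2673e9

2267000000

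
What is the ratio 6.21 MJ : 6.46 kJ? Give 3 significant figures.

961

(6.21 × 10^6) / (6.46 × 10^3) = 0.9613 × 10^3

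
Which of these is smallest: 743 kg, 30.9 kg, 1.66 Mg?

743 kg = 743000 g
30.9 kg = 30900 g
1.66 Mg = 1660000 g

30.9 kg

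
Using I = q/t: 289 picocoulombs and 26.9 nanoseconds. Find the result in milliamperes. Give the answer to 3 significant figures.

(289 × 10⁻¹²) / (26.9 × 10⁻⁹) = 10.743 × 10⁻³ A

10.7 milliamperes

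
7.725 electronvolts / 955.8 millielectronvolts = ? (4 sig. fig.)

(7.725) / (955.8 × 10^-3) = 0.0080822 × 10^3

8.082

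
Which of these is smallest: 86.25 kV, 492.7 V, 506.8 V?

492.7 V

86.25 kV = 86250 V
492.7 V = 492.7 V
506.8 V = 506.8 V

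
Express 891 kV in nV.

891000000000000 nV

kilo = 1e3, nano = 1e-9; factor is 1e12.
891 × 1e12 = 891000000000000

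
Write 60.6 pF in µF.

pico = 1e-12, micro = 1e-6; factor is 1e-6.
60.6 × 1e-6 = 0.0000606

0.0000606 µF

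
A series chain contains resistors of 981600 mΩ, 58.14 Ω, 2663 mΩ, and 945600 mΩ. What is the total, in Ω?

1988.003 Ω

In Ω:
  981600 mΩ = 981600e-3 Ω = 981.6
  58.14 Ω → 58.14
  2663 mΩ = 2663e-3 Ω = 2.663
  945600 mΩ = 945600e-3 Ω = 945.6
Sum: 981.6 + 58.14 + 2.663 + 945.6 = 1988.003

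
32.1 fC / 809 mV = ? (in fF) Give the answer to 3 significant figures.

(32.1e-15) / (809e-3) = 0.039679e-12 F

39.7 fF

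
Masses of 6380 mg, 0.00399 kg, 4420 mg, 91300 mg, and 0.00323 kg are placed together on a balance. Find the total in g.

In g:
  6380 mg = 6380 × 10^-3 g = 6.38
  0.00399 kg = 0.00399 × 10^3 g = 3.99
  4420 mg = 4420 × 10^-3 g = 4.42
  91300 mg = 91300 × 10^-3 g = 91.3
  0.00323 kg = 0.00323 × 10^3 g = 3.23
Sum: 6.38 + 3.99 + 4.42 + 91.3 + 3.23 = 109.32

109.32 g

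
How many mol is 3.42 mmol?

0.00342 mol

milli = 10⁻³, (no prefix) = 10⁰; factor is 10⁻³.
3.42 × 10⁻³ = 0.00342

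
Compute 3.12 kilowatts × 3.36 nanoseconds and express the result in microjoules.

3.12e3 × 3.36e-9 = 10.4832e-6 J

10.4832 microjoules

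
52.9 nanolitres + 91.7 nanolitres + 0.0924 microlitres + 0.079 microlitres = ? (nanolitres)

316 nanolitres

In nanolitres:
  52.9 nanolitres → 52.9
  91.7 nanolitres → 91.7
  0.0924 microlitres = 0.0924 × 10³ nanolitres = 92.4
  0.079 microlitres = 0.079 × 10³ nanolitres = 79
Sum: 52.9 + 91.7 + 92.4 + 79 = 316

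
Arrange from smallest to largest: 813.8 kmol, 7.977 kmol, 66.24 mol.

66.24 mol < 7.977 kmol < 813.8 kmol

813.8 kmol = 813800 mol
7.977 kmol = 7977 mol
66.24 mol = 66.24 mol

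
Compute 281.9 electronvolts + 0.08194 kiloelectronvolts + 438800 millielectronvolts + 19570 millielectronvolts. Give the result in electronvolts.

822.21 electronvolts

In electronvolts:
  281.9 electronvolts → 281.9
  0.08194 kiloelectronvolts = 0.08194 × 10^3 electronvolts = 81.94
  438800 millielectronvolts = 438800 × 10^-3 electronvolts = 438.8
  19570 millielectronvolts = 19570 × 10^-3 electronvolts = 19.57
Sum: 281.9 + 81.94 + 438.8 + 19.57 = 822.21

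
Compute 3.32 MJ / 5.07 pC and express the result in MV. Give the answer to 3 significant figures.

655000000000 MV

(3.32e6) / (5.07e-12) = 0.65483e18 V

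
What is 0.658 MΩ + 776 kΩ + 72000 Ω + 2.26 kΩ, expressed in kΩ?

In kΩ:
  0.658 MΩ = 0.658 × 10^3 kΩ = 658
  776 kΩ → 776
  72000 Ω = 72000 × 10^-3 kΩ = 72
  2.26 kΩ → 2.26
Sum: 658 + 776 + 72 + 2.26 = 1508.26

1508.26 kΩ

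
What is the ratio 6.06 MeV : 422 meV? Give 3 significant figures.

14400000

(6.06 × 10^6) / (422 × 10^-3) = 0.01436 × 10^9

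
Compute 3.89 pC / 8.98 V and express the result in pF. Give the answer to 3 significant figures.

(3.89 × 10^-12) / (8.98) = 0.43318 × 10^-12 F

0.433 pF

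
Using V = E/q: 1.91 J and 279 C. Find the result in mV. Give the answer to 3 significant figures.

(1.91) / (279) = 0.0068459 V

6.85 mV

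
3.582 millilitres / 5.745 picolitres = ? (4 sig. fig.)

(3.582 × 10⁻³) / (5.745 × 10⁻¹²) = 0.6235 × 10⁹

623500000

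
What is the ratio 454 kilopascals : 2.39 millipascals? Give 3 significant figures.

190000000

(454 × 10^3) / (2.39 × 10^-3) = 190 × 10^6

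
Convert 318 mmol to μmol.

318000 μmol

milli = 1e-3, micro = 1e-6; factor is 1e3.
318 × 1e3 = 318000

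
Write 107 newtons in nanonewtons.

107000000000 nanonewtons

(no prefix) = 10⁰, nano = 10⁻⁹; factor is 10⁹.
107 × 10⁹ = 107000000000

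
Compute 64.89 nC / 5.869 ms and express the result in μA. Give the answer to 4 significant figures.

11.06 μA

(64.89e-9) / (5.869e-3) = 11.0564e-6 A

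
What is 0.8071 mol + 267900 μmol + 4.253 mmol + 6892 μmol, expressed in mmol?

In mmol:
  0.8071 mol = 0.8071e3 mmol = 807.1
  267900 μmol = 267900e-3 mmol = 267.9
  4.253 mmol → 4.253
  6892 μmol = 6892e-3 mmol = 6.892
Sum: 807.1 + 267.9 + 4.253 + 6.892 = 1086.145

1086.145 mmol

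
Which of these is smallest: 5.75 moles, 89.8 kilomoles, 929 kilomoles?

5.75 moles = 5.75 moles
89.8 kilomoles = 89800 moles
929 kilomoles = 929000 moles

5.75 moles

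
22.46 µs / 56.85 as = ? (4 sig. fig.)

(22.46e-6) / (56.85e-18) = 0.39507e12

395100000000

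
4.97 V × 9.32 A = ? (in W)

46.3204 W

4.97 × 9.32 = 46.3204 W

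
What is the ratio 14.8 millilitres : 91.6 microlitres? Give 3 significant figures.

(14.8 × 10⁻³) / (91.6 × 10⁻⁶) = 0.1616 × 10³

162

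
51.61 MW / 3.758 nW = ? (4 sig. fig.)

(51.61 × 10^6) / (3.758 × 10^-9) = 13.733 × 10^15

13730000000000000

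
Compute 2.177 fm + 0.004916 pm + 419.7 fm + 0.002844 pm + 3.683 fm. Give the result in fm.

In fm:
  2.177 fm → 2.177
  0.004916 pm = 0.004916e3 fm = 4.916
  419.7 fm → 419.7
  0.002844 pm = 0.002844e3 fm = 2.844
  3.683 fm → 3.683
Sum: 2.177 + 4.916 + 419.7 + 2.844 + 3.683 = 433.32

433.32 fm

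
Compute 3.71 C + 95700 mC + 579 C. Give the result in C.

678.41 C

In C:
  3.71 C → 3.71
  95700 mC = 95700 × 10^-3 C = 95.7
  579 C → 579
Sum: 3.71 + 95.7 + 579 = 678.41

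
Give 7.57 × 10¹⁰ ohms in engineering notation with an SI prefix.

75.7 gigaohms

= 75.7 × 10⁹ ohms; 10⁹ is giga.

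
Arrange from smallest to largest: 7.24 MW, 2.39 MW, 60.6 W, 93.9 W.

60.6 W < 93.9 W < 2.39 MW < 7.24 MW

7.24 MW = 7240000 W
2.39 MW = 2390000 W
60.6 W = 60.6 W
93.9 W = 93.9 W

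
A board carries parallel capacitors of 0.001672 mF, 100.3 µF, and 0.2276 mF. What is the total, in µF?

In µF:
  0.001672 mF = 0.001672 × 10^3 µF = 1.672
  100.3 µF → 100.3
  0.2276 mF = 0.2276 × 10^3 µF = 227.6
Sum: 1.672 + 100.3 + 227.6 = 329.572

329.572 µF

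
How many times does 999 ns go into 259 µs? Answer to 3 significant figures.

259

(259e-6) / (999e-9) = 0.2593e3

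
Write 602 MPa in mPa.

mega = 1e6, milli = 1e-3; factor is 1e9.
602 × 1e9 = 602000000000

602000000000 mPa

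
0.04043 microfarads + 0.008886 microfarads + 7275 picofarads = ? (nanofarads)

56.591 nanofarads

In nanofarads:
  0.04043 microfarads = 0.04043 × 10³ nanofarads = 40.43
  0.008886 microfarads = 0.008886 × 10³ nanofarads = 8.886
  7275 picofarads = 7275 × 10⁻³ nanofarads = 7.275
Sum: 40.43 + 8.886 + 7.275 = 56.591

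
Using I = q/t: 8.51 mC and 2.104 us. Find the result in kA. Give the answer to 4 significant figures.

(8.51 × 10⁻³) / (2.104 × 10⁻⁶) = 4.04468 × 10³ A

4.045 kA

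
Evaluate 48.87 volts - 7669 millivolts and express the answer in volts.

In volts:
  48.87 volts → 48.87
  7669 millivolts = 7669 × 10⁻³ volts = 7.669
Difference: 48.87 - 7.669 = 41.201

41.201 volts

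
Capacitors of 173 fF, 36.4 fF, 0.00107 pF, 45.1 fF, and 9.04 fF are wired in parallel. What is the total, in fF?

264.61 fF

In fF:
  173 fF → 173
  36.4 fF → 36.4
  0.00107 pF = 0.00107e3 fF = 1.07
  45.1 fF → 45.1
  9.04 fF → 9.04
Sum: 173 + 36.4 + 1.07 + 45.1 + 9.04 = 264.61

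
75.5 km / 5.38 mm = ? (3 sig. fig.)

14000000

(75.5 × 10^3) / (5.38 × 10^-3) = 14.03 × 10^6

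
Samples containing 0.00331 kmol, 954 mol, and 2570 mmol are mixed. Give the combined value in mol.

959.88 mol

In mol:
  0.00331 kmol = 0.00331e3 mol = 3.31
  954 mol → 954
  2570 mmol = 2570e-3 mol = 2.57
Sum: 3.31 + 954 + 2.57 = 959.88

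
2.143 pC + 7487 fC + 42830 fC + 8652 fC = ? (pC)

In pC:
  2.143 pC → 2.143
  7487 fC = 7487 × 10⁻³ pC = 7.487
  42830 fC = 42830 × 10⁻³ pC = 42.83
  8652 fC = 8652 × 10⁻³ pC = 8.652
Sum: 2.143 + 7.487 + 42.83 + 8.652 = 61.112

61.112 pC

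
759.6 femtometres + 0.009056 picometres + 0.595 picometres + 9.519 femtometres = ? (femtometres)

1373.175 femtometres

In femtometres:
  759.6 femtometres → 759.6
  0.009056 picometres = 0.009056 × 10^3 femtometres = 9.056
  0.595 picometres = 0.595 × 10^3 femtometres = 595
  9.519 femtometres → 9.519
Sum: 759.6 + 9.056 + 595 + 9.519 = 1373.175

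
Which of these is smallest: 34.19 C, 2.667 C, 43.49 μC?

34.19 C = 34.19 C
2.667 C = 2.667 C
43.49 μC = 0.00004349 C

43.49 μC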